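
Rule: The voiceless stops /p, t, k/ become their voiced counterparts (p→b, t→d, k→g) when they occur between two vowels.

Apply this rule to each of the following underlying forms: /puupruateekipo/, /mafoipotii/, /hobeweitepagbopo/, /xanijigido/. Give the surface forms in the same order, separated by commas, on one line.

/puupruateekipo/: /t/ is a voiceless stop between vowels /a/ and /e/, so it voices to [d]. /k/ is a voiceless stop between vowels /e/ and /i/, so it voices to [g]. /p/ is a voiceless stop between vowels /i/ and /o/, so it voices to [b]. → [puupruadeegibo].
/mafoipotii/: /p/ is a voiceless stop between vowels /i/ and /o/, so it voices to [b]. /t/ is a voiceless stop between vowels /o/ and /i/, so it voices to [d]. → [mafoibodii].
/hobeweitepagbopo/: /t/ is a voiceless stop between vowels /i/ and /e/, so it voices to [d]. /p/ is a voiceless stop between vowels /e/ and /a/, so it voices to [b]. /p/ is a voiceless stop between vowels /o/ and /o/, so it voices to [b]. → [hobeweidebagbobo].
/xanijigido/: the rule's environment is not met; surfaces unchanged as [xanijigido].

puupruadeegibo, mafoibodii, hobeweidebagbobo, xanijigido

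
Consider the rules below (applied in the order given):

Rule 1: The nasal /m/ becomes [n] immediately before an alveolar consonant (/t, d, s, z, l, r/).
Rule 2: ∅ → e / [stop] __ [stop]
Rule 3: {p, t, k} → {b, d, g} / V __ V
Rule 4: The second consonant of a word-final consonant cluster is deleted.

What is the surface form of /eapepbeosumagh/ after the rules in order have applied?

Rule 1 (nasal place assimilation): no segment meets the environment; /eapepbeosumagh/ is unchanged.
Rule 2 (stop-cluster e-epenthesis): /p/ and /b/ form a stop–stop cluster, so [e] is inserted between them. /eapepbeosumagh/ → eapepebeosumagh.
Rule 3 (intervocalic voicing): /p/ is a voiceless stop between vowels /a/ and /e/, so it voices to [b]. /p/ is a voiceless stop between vowels /e/ and /e/, so it voices to [b]. /eapepebeosumagh/ → eabebebeosumagh.
Rule 4 (final cluster simplification): /h/ is the second consonant of a word-final cluster /gh/, so it deletes. /eabebebeosumagh/ → eabebebeosumag.

eabebebeosumag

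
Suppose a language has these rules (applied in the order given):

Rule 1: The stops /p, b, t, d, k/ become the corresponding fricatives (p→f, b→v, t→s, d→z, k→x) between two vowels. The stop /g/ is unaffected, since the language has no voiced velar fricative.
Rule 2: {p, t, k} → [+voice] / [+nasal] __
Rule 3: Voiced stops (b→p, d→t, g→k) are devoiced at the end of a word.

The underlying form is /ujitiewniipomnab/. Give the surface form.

ujisiewniifomnap

Rule 1 (intervocalic spirantization): /t/ is a stop between vowels /i/ and /i/, so it spirantizes to the fricative [s]. /p/ is a stop between vowels /i/ and /o/, so it spirantizes to the fricative [f]. /ujitiewniipomnab/ → ujisiewniifomnab.
Rule 2 (post-nasal voicing): no segment meets the environment; /ujisiewniifomnab/ is unchanged.
Rule 3 (final devoicing): /b/ is a voiced stop in word-final position, so it devoices to [p]. /ujisiewniifomnab/ → ujisiewniifomnap.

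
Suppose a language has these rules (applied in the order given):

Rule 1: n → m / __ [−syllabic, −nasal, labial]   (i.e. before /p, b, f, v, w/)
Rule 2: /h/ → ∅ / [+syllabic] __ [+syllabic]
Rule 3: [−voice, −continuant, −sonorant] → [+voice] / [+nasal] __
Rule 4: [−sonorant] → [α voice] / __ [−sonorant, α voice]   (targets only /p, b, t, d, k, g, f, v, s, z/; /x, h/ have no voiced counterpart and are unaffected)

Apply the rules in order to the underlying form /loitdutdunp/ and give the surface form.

loidduddumb

Rule 1 (nasal place assimilation): /n/ precedes the labial consonant /p/, so it assimilates in place to [m]. /loitdutdunp/ → loitdutdump.
Rule 2 (intervocalic h-deletion): no segment meets the environment; /loitdutdump/ is unchanged.
Rule 3 (post-nasal voicing): /p/ is a voiceless stop immediately after the nasal /m/, so it voices to [b]. /loitdutdump/ → loitdutdumb.
Rule 4 (regressive voicing assimilation): /t/ precedes the voiced obstruent /d/, so it voices to [d] by assimilation. /t/ precedes the voiced obstruent /d/, so it voices to [d] by assimilation. /loitdutdumb/ → loidduddumb.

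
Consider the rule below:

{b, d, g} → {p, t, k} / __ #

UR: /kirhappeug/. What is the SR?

/g/ is a voiced stop in word-final position, so it devoices to [k].
Surface form: [kirhappeuk].

kirhappeuk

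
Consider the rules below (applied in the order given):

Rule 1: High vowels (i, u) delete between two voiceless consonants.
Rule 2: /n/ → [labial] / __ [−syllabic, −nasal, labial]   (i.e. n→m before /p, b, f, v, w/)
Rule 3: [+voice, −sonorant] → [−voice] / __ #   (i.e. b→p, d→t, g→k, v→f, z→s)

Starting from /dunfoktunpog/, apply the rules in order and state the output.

Rule 1 (high vowel syncope): no segment meets the environment; /dunfoktunpog/ is unchanged.
Rule 2 (nasal place assimilation): /n/ precedes the labial consonant /f/, so it assimilates in place to [m]. /n/ precedes the labial consonant /p/, so it assimilates in place to [m]. /dunfoktunpog/ → dumfoktumpog.
Rule 3 (final devoicing): /g/ is a voiced obstruent in word-final position, so it devoices to [k]. /dumfoktumpog/ → dumfoktumpok.

dumfoktumpok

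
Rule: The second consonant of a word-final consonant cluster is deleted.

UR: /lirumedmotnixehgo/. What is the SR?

No segment of /lirumedmotnixehgo/ meets the structural description of the rule, so the form surfaces unchanged.

lirumedmotnixehgo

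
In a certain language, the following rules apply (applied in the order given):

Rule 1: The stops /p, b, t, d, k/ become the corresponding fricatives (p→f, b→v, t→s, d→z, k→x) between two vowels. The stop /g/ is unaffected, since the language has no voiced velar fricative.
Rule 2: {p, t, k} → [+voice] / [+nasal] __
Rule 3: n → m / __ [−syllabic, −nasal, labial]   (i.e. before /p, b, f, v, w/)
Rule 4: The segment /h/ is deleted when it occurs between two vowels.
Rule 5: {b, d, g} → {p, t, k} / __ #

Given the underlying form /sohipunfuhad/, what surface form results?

Rule 1 (intervocalic spirantization): /p/ is a stop between vowels /i/ and /u/, so it spirantizes to the fricative [f]. /sohipunfuhad/ → sohifunfuhad.
Rule 2 (post-nasal voicing): no segment meets the environment; /sohifunfuhad/ is unchanged.
Rule 3 (nasal place assimilation): /n/ precedes the labial consonant /f/, so it assimilates in place to [m]. /sohifunfuhad/ → sohifumfuhad.
Rule 4 (intervocalic h-deletion): /h/ occurs between vowels /o/ and /i/, so it deletes. /h/ occurs between vowels /u/ and /a/, so it deletes. /sohifumfuhad/ → soifumfuad.
Rule 5 (final devoicing): /d/ is a voiced stop in word-final position, so it devoices to [t]. /soifumfuad/ → soifumfuat.

soifumfuat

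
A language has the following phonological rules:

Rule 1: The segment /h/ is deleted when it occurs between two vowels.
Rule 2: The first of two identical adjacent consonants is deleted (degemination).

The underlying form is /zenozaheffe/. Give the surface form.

Rule 1 (intervocalic h-deletion): /h/ occurs between vowels /a/ and /e/, so it deletes. /zenozaheffe/ → zenozaeffe.
Rule 2 (degemination): /ff/ is a geminate; the first /f/ deletes. /zenozaeffe/ → zenozaefe.

zenozaefe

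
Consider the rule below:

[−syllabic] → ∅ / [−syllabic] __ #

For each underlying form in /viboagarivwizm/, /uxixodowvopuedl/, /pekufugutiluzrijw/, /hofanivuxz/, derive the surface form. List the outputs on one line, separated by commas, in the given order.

viboagarivwiz, uxixodowvopued, pekufugutiluzrij, hofanivux

/viboagarivwizm/: /m/ is the second consonant of a word-final cluster /zm/, so it deletes. → [viboagarivwiz].
/uxixodowvopuedl/: /l/ is the second consonant of a word-final cluster /dl/, so it deletes. → [uxixodowvopued].
/pekufugutiluzrijw/: /w/ is the second consonant of a word-final cluster /jw/, so it deletes. → [pekufugutiluzrij].
/hofanivuxz/: /z/ is the second consonant of a word-final cluster /xz/, so it deletes. → [hofanivux].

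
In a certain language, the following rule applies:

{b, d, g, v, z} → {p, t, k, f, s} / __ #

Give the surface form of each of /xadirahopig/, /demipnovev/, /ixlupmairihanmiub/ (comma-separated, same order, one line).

xadirahopik, demipnovef, ixlupmairihanmiup

/xadirahopig/: /g/ is a voiced obstruent in word-final position, so it devoices to [k]. → [xadirahopik].
/demipnovev/: /v/ is a voiced obstruent in word-final position, so it devoices to [f]. → [demipnovef].
/ixlupmairihanmiub/: /b/ is a voiced obstruent in word-final position, so it devoices to [p]. → [ixlupmairihanmiup].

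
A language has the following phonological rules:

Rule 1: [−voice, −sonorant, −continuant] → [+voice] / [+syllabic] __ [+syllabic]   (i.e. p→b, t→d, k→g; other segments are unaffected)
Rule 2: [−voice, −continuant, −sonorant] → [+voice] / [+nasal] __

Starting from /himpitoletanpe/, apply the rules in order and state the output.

himbidoledanbe

Rule 1 (intervocalic voicing): /t/ is a voiceless stop between vowels /i/ and /o/, so it voices to [d]. /t/ is a voiceless stop between vowels /e/ and /a/, so it voices to [d]. /himpitoletanpe/ → himpidoledanpe.
Rule 2 (post-nasal voicing): /p/ is a voiceless stop immediately after the nasal /m/, so it voices to [b]. /p/ is a voiceless stop immediately after the nasal /n/, so it voices to [b]. /himpidoledanpe/ → himbidoledanbe.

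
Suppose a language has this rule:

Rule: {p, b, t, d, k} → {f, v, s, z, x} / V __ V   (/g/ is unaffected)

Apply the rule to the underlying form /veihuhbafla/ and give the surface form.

No segment of /veihuhbafla/ meets the structural description of the rule, so the form surfaces unchanged.

veihuhbafla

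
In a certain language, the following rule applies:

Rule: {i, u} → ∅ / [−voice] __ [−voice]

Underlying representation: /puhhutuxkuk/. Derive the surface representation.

phhtxkk

/u/ is a high vowel flanked by voiceless consonants /p/ and /h/, so it deletes.
/u/ is a high vowel flanked by voiceless consonants /h/ and /t/, so it deletes.
/u/ is a high vowel flanked by voiceless consonants /t/ and /x/, so it deletes.
/u/ is a high vowel flanked by voiceless consonants /k/ and /k/, so it deletes.
Surface form: [phhtxkk].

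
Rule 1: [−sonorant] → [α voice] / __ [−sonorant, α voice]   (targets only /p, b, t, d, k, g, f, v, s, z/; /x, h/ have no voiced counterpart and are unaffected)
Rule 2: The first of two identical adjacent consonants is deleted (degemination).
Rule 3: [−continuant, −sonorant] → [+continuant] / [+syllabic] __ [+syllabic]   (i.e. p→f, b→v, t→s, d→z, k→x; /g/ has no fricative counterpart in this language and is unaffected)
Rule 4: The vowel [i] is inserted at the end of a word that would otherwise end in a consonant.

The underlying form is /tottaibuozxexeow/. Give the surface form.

Rule 1 (regressive voicing assimilation): /z/ precedes the voiceless obstruent /x/, so it devoices to [s] by assimilation. /tottaibuozxexeow/ → tottaibuosxexeow.
Rule 2 (degemination): /tt/ is a geminate; the first /t/ deletes. /tottaibuosxexeow/ → totaibuosxexeow.
Rule 3 (intervocalic spirantization): /t/ is a stop between vowels /o/ and /a/, so it spirantizes to the fricative [s]. /b/ is a stop between vowels /i/ and /u/, so it spirantizes to the fricative [v]. /totaibuosxexeow/ → tosaivuosxexeow.
Rule 4 (final i-epenthesis): the form ends in the consonant /w/, so [i] is inserted word-finally. /tosaivuosxexeow/ → tosaivuosxexeowi.

tosaivuosxexeowi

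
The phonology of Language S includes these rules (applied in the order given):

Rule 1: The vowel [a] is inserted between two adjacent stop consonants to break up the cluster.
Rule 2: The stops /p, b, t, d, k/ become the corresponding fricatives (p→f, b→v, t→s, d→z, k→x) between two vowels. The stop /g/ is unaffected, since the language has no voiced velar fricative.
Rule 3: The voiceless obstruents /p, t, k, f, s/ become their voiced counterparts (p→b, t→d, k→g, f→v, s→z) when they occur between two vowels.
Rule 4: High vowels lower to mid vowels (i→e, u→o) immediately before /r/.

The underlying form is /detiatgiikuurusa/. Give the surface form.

Rule 1 (stop-cluster a-epenthesis): /t/ and /g/ form a stop–stop cluster, so [a] is inserted between them. /detiatgiikuurusa/ → detiatagiikuurusa.
Rule 2 (intervocalic spirantization): /t/ is a stop between vowels /e/ and /i/, so it spirantizes to the fricative [s]. /t/ is a stop between vowels /a/ and /a/, so it spirantizes to the fricative [s]. /k/ is a stop between vowels /i/ and /u/, so it spirantizes to the fricative [x]. /detiatagiikuurusa/ → desiasagiixuurusa.
Rule 3 (intervocalic voicing): /s/ is a voiceless obstruent between vowels /e/ and /i/, so it voices to [z]. /s/ is a voiceless obstruent between vowels /a/ and /a/, so it voices to [z]. /s/ is a voiceless obstruent between vowels /u/ and /a/, so it voices to [z]. /desiasagiixuurusa/ → deziazagiixuuruza.
Rule 4 (pre-rhotic lowering): /u/ is a high vowel immediately before /r/, so it lowers to [o]. /deziazagiixuuruza/ → deziazagiixuoruza.

deziazagiixuoruza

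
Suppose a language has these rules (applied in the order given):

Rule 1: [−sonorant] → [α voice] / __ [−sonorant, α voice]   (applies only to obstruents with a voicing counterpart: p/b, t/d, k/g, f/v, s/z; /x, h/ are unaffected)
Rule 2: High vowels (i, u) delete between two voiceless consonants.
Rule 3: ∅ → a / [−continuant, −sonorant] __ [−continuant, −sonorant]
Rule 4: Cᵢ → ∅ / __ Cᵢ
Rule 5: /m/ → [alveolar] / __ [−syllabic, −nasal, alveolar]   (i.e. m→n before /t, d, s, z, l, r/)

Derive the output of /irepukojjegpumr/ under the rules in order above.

irepakojekapunr

Rule 1 (regressive voicing assimilation): /g/ precedes the voiceless obstruent /p/, so it devoices to [k] by assimilation. /irepukojjegpumr/ → irepukojjekpumr.
Rule 2 (high vowel syncope): /u/ is a high vowel flanked by voiceless consonants /p/ and /k/, so it deletes. /irepukojjekpumr/ → irepkojjekpumr.
Rule 3 (stop-cluster a-epenthesis): /p/ and /k/ form a stop–stop cluster, so [a] is inserted between them. /k/ and /p/ form a stop–stop cluster, so [a] is inserted between them. /irepkojjekpumr/ → irepakojjekapumr.
Rule 4 (degemination): /jj/ is a geminate; the first /j/ deletes. /irepakojjekapumr/ → irepakojekapumr.
Rule 5 (nasal place assimilation): /m/ precedes the alveolar consonant /r/, so it assimilates in place to [n]. /irepakojekapumr/ → irepakojekapunr.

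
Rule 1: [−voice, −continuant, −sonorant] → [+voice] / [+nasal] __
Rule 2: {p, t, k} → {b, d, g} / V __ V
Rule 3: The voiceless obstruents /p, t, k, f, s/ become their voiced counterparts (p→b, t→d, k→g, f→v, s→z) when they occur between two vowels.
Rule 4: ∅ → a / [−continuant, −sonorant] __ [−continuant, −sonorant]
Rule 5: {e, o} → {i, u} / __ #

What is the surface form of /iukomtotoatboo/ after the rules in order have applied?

Rule 1 (post-nasal voicing): /t/ is a voiceless stop immediately after the nasal /m/, so it voices to [d]. /iukomtotoatboo/ → iukomdotoatboo.
Rule 2 (intervocalic voicing): /k/ is a voiceless stop between vowels /u/ and /o/, so it voices to [g]. /t/ is a voiceless stop between vowels /o/ and /o/, so it voices to [d]. /iukomdotoatboo/ → iugomdodoatboo.
Rule 3 (intervocalic voicing): no segment meets the environment; /iugomdodoatboo/ is unchanged.
Rule 4 (stop-cluster a-epenthesis): /t/ and /b/ form a stop–stop cluster, so [a] is inserted between them. /iugomdodoatboo/ → iugomdodoataboo.
Rule 5 (final vowel raising): /o/ is a mid vowel in word-final position, so it raises to [u]. /iugomdodoataboo/ → iugomdodoatabou.

iugomdodoatabou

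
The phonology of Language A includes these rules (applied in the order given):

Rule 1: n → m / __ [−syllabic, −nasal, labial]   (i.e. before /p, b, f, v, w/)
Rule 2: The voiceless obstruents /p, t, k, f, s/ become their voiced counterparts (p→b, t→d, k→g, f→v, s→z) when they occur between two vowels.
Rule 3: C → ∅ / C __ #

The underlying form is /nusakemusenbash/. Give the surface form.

nuzagemuzembas

Rule 1 (nasal place assimilation): /n/ precedes the labial consonant /b/, so it assimilates in place to [m]. /nusakemusenbash/ → nusakemusembash.
Rule 2 (intervocalic voicing): /s/ is a voiceless obstruent between vowels /u/ and /a/, so it voices to [z]. /k/ is a voiceless obstruent between vowels /a/ and /e/, so it voices to [g]. /s/ is a voiceless obstruent between vowels /u/ and /e/, so it voices to [z]. /nusakemusembash/ → nuzagemuzembash.
Rule 3 (final cluster simplification): /h/ is the second consonant of a word-final cluster /sh/, so it deletes. /nuzagemuzembash/ → nuzagemuzembas.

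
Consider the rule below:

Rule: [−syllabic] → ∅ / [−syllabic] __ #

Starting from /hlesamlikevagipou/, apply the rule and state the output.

hlesamlikevagipou

No segment of /hlesamlikevagipou/ meets the structural description of the rule, so the form surfaces unchanged.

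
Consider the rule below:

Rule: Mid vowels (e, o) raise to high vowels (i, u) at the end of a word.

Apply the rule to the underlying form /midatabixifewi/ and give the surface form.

No segment of /midatabixifewi/ meets the structural description of the rule, so the form surfaces unchanged.

midatabixifewi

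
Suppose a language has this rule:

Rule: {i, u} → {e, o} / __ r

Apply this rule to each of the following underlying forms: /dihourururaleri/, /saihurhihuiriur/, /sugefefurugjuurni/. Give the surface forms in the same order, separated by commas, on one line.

/dihourururaleri/: /u/ is a high vowel immediately before /r/, so it lowers to [o]. /u/ is a high vowel immediately before /r/, so it lowers to [o]. /u/ is a high vowel immediately before /r/, so it lowers to [o]. → [dihoorororaleri].
/saihurhihuiriur/: /u/ is a high vowel immediately before /r/, so it lowers to [o]. /i/ is a high vowel immediately before /r/, so it lowers to [e]. /u/ is a high vowel immediately before /r/, so it lowers to [o]. → [saihorhihuerior].
/sugefefurugjuurni/: /u/ is a high vowel immediately before /r/, so it lowers to [o]. /u/ is a high vowel immediately before /r/, so it lowers to [o]. → [sugefeforugjuorni].

dihoorororaleri, saihorhihuerior, sugefeforugjuorni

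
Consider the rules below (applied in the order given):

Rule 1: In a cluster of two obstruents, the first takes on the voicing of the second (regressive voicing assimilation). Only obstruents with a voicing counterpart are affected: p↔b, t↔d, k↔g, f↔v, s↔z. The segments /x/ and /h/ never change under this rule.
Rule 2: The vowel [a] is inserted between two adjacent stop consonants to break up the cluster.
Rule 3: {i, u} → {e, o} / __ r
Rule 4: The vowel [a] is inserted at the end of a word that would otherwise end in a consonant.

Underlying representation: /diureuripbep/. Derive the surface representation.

dioreoribabepa

Rule 1 (regressive voicing assimilation): /p/ precedes the voiced obstruent /b/, so it voices to [b] by assimilation. /diureuripbep/ → diureuribbep.
Rule 2 (stop-cluster a-epenthesis): /b/ and /b/ form a stop–stop cluster, so [a] is inserted between them. /diureuribbep/ → diureuribabep.
Rule 3 (pre-rhotic lowering): /u/ is a high vowel immediately before /r/, so it lowers to [o]. /u/ is a high vowel immediately before /r/, so it lowers to [o]. /diureuribabep/ → dioreoribabep.
Rule 4 (final a-epenthesis): the form ends in the consonant /p/, so [a] is inserted word-finally. /dioreoribabep/ → dioreoribabepa.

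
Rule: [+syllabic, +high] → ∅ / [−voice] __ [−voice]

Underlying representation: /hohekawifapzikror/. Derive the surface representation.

No segment of /hohekawifapzikror/ meets the structural description of the rule, so the form surfaces unchanged.

hohekawifapzikror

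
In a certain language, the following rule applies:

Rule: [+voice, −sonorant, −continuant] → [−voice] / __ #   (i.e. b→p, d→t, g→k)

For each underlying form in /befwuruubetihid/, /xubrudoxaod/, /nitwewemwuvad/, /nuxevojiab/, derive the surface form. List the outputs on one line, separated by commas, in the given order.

/befwuruubetihid/: /d/ is a voiced stop in word-final position, so it devoices to [t]. → [befwuruubetihit].
/xubrudoxaod/: /d/ is a voiced stop in word-final position, so it devoices to [t]. → [xubrudoxaot].
/nitwewemwuvad/: /d/ is a voiced stop in word-final position, so it devoices to [t]. → [nitwewemwuvat].
/nuxevojiab/: /b/ is a voiced stop in word-final position, so it devoices to [p]. → [nuxevojiap].

befwuruubetihit, xubrudoxaot, nitwewemwuvat, nuxevojiap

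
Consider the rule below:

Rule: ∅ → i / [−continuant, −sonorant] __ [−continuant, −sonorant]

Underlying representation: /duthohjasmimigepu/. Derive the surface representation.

No segment of /duthohjasmimigepu/ meets the structural description of the rule, so the form surfaces unchanged.

duthohjasmimigepu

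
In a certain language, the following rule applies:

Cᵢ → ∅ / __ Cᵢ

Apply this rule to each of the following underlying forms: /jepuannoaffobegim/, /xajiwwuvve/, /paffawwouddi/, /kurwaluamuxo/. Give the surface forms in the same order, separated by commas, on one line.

jepuanoafobegim, xajiwuve, pafawoudi, kurwaluamuxo

/jepuannoaffobegim/: /nn/ is a geminate; the first /n/ deletes. /ff/ is a geminate; the first /f/ deletes. → [jepuanoafobegim].
/xajiwwuvve/: /ww/ is a geminate; the first /w/ deletes. /vv/ is a geminate; the first /v/ deletes. → [xajiwuve].
/paffawwouddi/: /ff/ is a geminate; the first /f/ deletes. /ww/ is a geminate; the first /w/ deletes. /dd/ is a geminate; the first /d/ deletes. → [pafawoudi].
/kurwaluamuxo/: the rule's environment is not met; surfaces unchanged as [kurwaluamuxo].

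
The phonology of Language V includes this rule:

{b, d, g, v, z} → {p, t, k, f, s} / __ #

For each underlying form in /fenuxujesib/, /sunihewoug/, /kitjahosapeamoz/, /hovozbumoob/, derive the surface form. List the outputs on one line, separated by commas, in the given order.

/fenuxujesib/: /b/ is a voiced obstruent in word-final position, so it devoices to [p]. → [fenuxujesip].
/sunihewoug/: /g/ is a voiced obstruent in word-final position, so it devoices to [k]. → [sunihewouk].
/kitjahosapeamoz/: /z/ is a voiced obstruent in word-final position, so it devoices to [s]. → [kitjahosapeamos].
/hovozbumoob/: /b/ is a voiced obstruent in word-final position, so it devoices to [p]. → [hovozbumoop].

fenuxujesip, sunihewouk, kitjahosapeamos, hovozbumoop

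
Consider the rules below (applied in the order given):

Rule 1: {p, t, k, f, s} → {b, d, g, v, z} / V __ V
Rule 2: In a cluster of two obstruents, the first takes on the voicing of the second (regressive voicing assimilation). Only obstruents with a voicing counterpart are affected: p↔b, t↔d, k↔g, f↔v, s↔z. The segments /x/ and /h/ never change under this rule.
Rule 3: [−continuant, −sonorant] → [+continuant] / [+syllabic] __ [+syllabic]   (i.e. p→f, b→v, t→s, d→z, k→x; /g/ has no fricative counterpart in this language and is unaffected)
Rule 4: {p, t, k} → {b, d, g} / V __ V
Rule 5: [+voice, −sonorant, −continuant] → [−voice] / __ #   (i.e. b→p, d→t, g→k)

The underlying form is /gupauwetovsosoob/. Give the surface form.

guvauwezofsozoop

Rule 1 (intervocalic voicing): /p/ is a voiceless obstruent between vowels /u/ and /a/, so it voices to [b]. /t/ is a voiceless obstruent between vowels /e/ and /o/, so it voices to [d]. /s/ is a voiceless obstruent between vowels /o/ and /o/, so it voices to [z]. /gupauwetovsosoob/ → gubauwedovsozoob.
Rule 2 (regressive voicing assimilation): /v/ precedes the voiceless obstruent /s/, so it devoices to [f] by assimilation. /gubauwedovsozoob/ → gubauwedofsozoob.
Rule 3 (intervocalic spirantization): /b/ is a stop between vowels /u/ and /a/, so it spirantizes to the fricative [v]. /d/ is a stop between vowels /e/ and /o/, so it spirantizes to the fricative [z]. /gubauwedofsozoob/ → guvauwezofsozoob.
Rule 4 (intervocalic voicing): no segment meets the environment; /guvauwezofsozoob/ is unchanged.
Rule 5 (final devoicing): /b/ is a voiced stop in word-final position, so it devoices to [p]. /guvauwezofsozoob/ → guvauwezofsozoop.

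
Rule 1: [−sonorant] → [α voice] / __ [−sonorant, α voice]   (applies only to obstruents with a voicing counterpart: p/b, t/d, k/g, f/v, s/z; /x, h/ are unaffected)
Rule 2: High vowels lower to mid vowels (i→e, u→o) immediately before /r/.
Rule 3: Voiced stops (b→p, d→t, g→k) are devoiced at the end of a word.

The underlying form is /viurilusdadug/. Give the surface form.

Rule 1 (regressive voicing assimilation): /s/ precedes the voiced obstruent /d/, so it voices to [z] by assimilation. /viurilusdadug/ → viuriluzdadug.
Rule 2 (pre-rhotic lowering): /u/ is a high vowel immediately before /r/, so it lowers to [o]. /viuriluzdadug/ → vioriluzdadug.
Rule 3 (final devoicing): /g/ is a voiced stop in word-final position, so it devoices to [k]. /vioriluzdadug/ → vioriluzdaduk.

vioriluzdaduk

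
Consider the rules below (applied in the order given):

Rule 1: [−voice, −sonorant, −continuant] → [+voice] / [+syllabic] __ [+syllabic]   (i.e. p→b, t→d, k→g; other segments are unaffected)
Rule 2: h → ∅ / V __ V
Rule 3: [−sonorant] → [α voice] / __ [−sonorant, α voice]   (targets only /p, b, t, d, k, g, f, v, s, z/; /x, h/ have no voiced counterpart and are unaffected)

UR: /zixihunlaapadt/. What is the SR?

zixiunlaabatt

Rule 1 (intervocalic voicing): /p/ is a voiceless stop between vowels /a/ and /a/, so it voices to [b]. /zixihunlaapadt/ → zixihunlaabadt.
Rule 2 (intervocalic h-deletion): /h/ occurs between vowels /i/ and /u/, so it deletes. /zixihunlaabadt/ → zixiunlaabadt.
Rule 3 (regressive voicing assimilation): /d/ precedes the voiceless obstruent /t/, so it devoices to [t] by assimilation. /zixiunlaabadt/ → zixiunlaabatt.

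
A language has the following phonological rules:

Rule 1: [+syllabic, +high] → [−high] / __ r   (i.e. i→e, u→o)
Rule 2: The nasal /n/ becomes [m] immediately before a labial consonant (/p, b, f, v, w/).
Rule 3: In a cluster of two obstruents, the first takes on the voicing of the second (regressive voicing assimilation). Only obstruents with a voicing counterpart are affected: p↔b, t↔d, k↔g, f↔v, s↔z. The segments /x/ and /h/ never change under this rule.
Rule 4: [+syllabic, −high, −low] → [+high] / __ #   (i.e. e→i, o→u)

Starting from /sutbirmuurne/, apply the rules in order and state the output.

Rule 1 (pre-rhotic lowering): /i/ is a high vowel immediately before /r/, so it lowers to [e]. /u/ is a high vowel immediately before /r/, so it lowers to [o]. /sutbirmuurne/ → sutbermuorne.
Rule 2 (nasal place assimilation): no segment meets the environment; /sutbermuorne/ is unchanged.
Rule 3 (regressive voicing assimilation): /t/ precedes the voiced obstruent /b/, so it voices to [d] by assimilation. /sutbermuorne/ → sudbermuorne.
Rule 4 (final vowel raising): /e/ is a mid vowel in word-final position, so it raises to [i]. /sudbermuorne/ → sudbermuorni.

sudbermuorni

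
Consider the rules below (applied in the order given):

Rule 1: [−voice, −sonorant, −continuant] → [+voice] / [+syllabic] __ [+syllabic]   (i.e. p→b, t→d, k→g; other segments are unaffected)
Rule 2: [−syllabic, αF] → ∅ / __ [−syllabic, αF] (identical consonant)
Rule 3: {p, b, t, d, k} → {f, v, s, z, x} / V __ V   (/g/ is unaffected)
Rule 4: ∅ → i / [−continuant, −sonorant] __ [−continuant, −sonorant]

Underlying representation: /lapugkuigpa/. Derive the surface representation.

Rule 1 (intervocalic voicing): /p/ is a voiceless stop between vowels /a/ and /u/, so it voices to [b]. /lapugkuigpa/ → labugkuigpa.
Rule 2 (degemination): no segment meets the environment; /labugkuigpa/ is unchanged.
Rule 3 (intervocalic spirantization): /b/ is a stop between vowels /a/ and /u/, so it spirantizes to the fricative [v]. /labugkuigpa/ → lavugkuigpa.
Rule 4 (stop-cluster i-epenthesis): /g/ and /k/ form a stop–stop cluster, so [i] is inserted between them. /g/ and /p/ form a stop–stop cluster, so [i] is inserted between them. /lavugkuigpa/ → lavugikuigipa.

lavugikuigipa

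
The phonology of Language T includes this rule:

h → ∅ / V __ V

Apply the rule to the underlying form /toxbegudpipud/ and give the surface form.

toxbegudpipud

No segment of /toxbegudpipud/ meets the structural description of the rule, so the form surfaces unchanged.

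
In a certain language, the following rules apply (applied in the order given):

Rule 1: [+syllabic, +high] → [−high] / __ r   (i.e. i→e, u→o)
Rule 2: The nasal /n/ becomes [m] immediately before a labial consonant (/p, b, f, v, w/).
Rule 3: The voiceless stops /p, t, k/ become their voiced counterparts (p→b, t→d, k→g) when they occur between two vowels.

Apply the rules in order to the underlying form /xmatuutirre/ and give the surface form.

Rule 1 (pre-rhotic lowering): /i/ is a high vowel immediately before /r/, so it lowers to [e]. /xmatuutirre/ → xmatuuterre.
Rule 2 (nasal place assimilation): no segment meets the environment; /xmatuuterre/ is unchanged.
Rule 3 (intervocalic voicing): /t/ is a voiceless stop between vowels /a/ and /u/, so it voices to [d]. /t/ is a voiceless stop between vowels /u/ and /e/, so it voices to [d]. /xmatuuterre/ → xmaduuderre.

xmaduuderre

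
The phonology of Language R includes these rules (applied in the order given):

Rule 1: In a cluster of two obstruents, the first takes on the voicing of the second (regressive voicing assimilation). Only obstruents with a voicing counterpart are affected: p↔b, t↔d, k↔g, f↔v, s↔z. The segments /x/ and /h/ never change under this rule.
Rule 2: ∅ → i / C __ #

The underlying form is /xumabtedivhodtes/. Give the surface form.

xumaptedifhottesi

Rule 1 (regressive voicing assimilation): /b/ precedes the voiceless obstruent /t/, so it devoices to [p] by assimilation. /v/ precedes the voiceless obstruent /h/, so it devoices to [f] by assimilation. /d/ precedes the voiceless obstruent /t/, so it devoices to [t] by assimilation. /xumabtedivhodtes/ → xumaptedifhottes.
Rule 2 (final i-epenthesis): the form ends in the consonant /s/, so [i] is inserted word-finally. /xumaptedifhottes/ → xumaptedifhottesi.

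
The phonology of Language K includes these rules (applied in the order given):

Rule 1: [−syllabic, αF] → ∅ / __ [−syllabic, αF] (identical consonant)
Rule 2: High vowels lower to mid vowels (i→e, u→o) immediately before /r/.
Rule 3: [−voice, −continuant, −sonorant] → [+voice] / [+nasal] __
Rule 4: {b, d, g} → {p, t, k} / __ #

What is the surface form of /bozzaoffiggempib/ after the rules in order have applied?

Rule 1 (degemination): /zz/ is a geminate; the first /z/ deletes. /ff/ is a geminate; the first /f/ deletes. /gg/ is a geminate; the first /g/ deletes. /bozzaoffiggempib/ → bozaofigempib.
Rule 2 (pre-rhotic lowering): no segment meets the environment; /bozaofigempib/ is unchanged.
Rule 3 (post-nasal voicing): /p/ is a voiceless stop immediately after the nasal /m/, so it voices to [b]. /bozaofigempib/ → bozaofigembib.
Rule 4 (final devoicing): /b/ is a voiced stop in word-final position, so it devoices to [p]. /bozaofigembib/ → bozaofigembip.

bozaofigembip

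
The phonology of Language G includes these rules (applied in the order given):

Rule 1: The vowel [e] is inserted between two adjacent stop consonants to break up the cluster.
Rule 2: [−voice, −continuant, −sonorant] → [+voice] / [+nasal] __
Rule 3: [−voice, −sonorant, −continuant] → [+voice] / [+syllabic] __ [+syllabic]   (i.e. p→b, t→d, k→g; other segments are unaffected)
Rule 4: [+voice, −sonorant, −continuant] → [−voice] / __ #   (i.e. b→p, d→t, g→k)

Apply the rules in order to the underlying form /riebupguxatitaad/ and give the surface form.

riebubeguxadidaat

Rule 1 (stop-cluster e-epenthesis): /p/ and /g/ form a stop–stop cluster, so [e] is inserted between them. /riebupguxatitaad/ → riebupeguxatitaad.
Rule 2 (post-nasal voicing): no segment meets the environment; /riebupeguxatitaad/ is unchanged.
Rule 3 (intervocalic voicing): /p/ is a voiceless stop between vowels /u/ and /e/, so it voices to [b]. /t/ is a voiceless stop between vowels /a/ and /i/, so it voices to [d]. /t/ is a voiceless stop between vowels /i/ and /a/, so it voices to [d]. /riebupeguxatitaad/ → riebubeguxadidaad.
Rule 4 (final devoicing): /d/ is a voiced stop in word-final position, so it devoices to [t]. /riebubeguxadidaad/ → riebubeguxadidaat.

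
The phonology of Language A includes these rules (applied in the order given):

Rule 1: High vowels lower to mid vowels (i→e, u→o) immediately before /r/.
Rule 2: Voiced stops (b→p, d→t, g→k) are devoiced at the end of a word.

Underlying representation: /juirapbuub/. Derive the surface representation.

Rule 1 (pre-rhotic lowering): /i/ is a high vowel immediately before /r/, so it lowers to [e]. /juirapbuub/ → juerapbuub.
Rule 2 (final devoicing): /b/ is a voiced stop in word-final position, so it devoices to [p]. /juerapbuub/ → juerapbuup.

juerapbuup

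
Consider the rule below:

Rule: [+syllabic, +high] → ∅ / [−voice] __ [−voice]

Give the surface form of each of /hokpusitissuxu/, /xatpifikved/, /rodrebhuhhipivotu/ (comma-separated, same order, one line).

hokpstssxu, xatpfkved, rodrebhhhpivotu

/hokpusitissuxu/: /u/ is a high vowel flanked by voiceless consonants /p/ and /s/, so it deletes. /i/ is a high vowel flanked by voiceless consonants /s/ and /t/, so it deletes. /i/ is a high vowel flanked by voiceless consonants /t/ and /s/, so it deletes. /u/ is a high vowel flanked by voiceless consonants /s/ and /x/, so it deletes. → [hokpstssxu].
/xatpifikved/: /i/ is a high vowel flanked by voiceless consonants /p/ and /f/, so it deletes. /i/ is a high vowel flanked by voiceless consonants /f/ and /k/, so it deletes. → [xatpfkved].
/rodrebhuhhipivotu/: /u/ is a high vowel flanked by voiceless consonants /h/ and /h/, so it deletes. /i/ is a high vowel flanked by voiceless consonants /h/ and /p/, so it deletes. → [rodrebhhhpivotu].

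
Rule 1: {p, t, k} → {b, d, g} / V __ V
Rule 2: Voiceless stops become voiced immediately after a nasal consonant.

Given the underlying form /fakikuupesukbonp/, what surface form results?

Rule 1 (intervocalic voicing): /k/ is a voiceless stop between vowels /a/ and /i/, so it voices to [g]. /k/ is a voiceless stop between vowels /i/ and /u/, so it voices to [g]. /p/ is a voiceless stop between vowels /u/ and /e/, so it voices to [b]. /fakikuupesukbonp/ → fagiguubesukbonp.
Rule 2 (post-nasal voicing): /p/ is a voiceless stop immediately after the nasal /n/, so it voices to [b]. /fagiguubesukbonp/ → fagiguubesukbonb.

fagiguubesukbonb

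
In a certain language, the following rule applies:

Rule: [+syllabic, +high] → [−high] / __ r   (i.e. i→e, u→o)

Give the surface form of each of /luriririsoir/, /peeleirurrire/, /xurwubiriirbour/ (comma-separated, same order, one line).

lorererisoer, peeleerorrere, xorwuberierboor

/luriririsoir/: /u/ is a high vowel immediately before /r/, so it lowers to [o]. /i/ is a high vowel immediately before /r/, so it lowers to [e]. /i/ is a high vowel immediately before /r/, so it lowers to [e]. /i/ is a high vowel immediately before /r/, so it lowers to [e]. → [lorererisoer].
/peeleirurrire/: /i/ is a high vowel immediately before /r/, so it lowers to [e]. /u/ is a high vowel immediately before /r/, so it lowers to [o]. /i/ is a high vowel immediately before /r/, so it lowers to [e]. → [peeleerorrere].
/xurwubiriirbour/: /u/ is a high vowel immediately before /r/, so it lowers to [o]. /i/ is a high vowel immediately before /r/, so it lowers to [e]. /i/ is a high vowel immediately before /r/, so it lowers to [e]. /u/ is a high vowel immediately before /r/, so it lowers to [o]. → [xorwuberierboor].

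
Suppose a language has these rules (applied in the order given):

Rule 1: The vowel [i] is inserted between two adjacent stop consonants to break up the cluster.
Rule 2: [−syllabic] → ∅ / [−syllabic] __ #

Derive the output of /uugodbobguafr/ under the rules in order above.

uugodibobiguaf

Rule 1 (stop-cluster i-epenthesis): /d/ and /b/ form a stop–stop cluster, so [i] is inserted between them. /b/ and /g/ form a stop–stop cluster, so [i] is inserted between them. /uugodbobguafr/ → uugodibobiguafr.
Rule 2 (final cluster simplification): /r/ is the second consonant of a word-final cluster /fr/, so it deletes. /uugodibobiguafr/ → uugodibobiguaf.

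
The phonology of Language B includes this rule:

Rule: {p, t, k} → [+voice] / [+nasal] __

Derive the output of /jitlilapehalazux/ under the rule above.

No segment of /jitlilapehalazux/ meets the structural description of the rule, so the form surfaces unchanged.

jitlilapehalazux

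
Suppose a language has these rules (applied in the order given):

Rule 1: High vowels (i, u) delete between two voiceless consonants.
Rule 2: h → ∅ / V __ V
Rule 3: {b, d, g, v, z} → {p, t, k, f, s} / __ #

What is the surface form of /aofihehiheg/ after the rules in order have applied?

Rule 1 (high vowel syncope): /i/ is a high vowel flanked by voiceless consonants /f/ and /h/, so it deletes. /i/ is a high vowel flanked by voiceless consonants /h/ and /h/, so it deletes. /aofihehiheg/ → aofhehheg.
Rule 2 (intervocalic h-deletion): no segment meets the environment; /aofhehheg/ is unchanged.
Rule 3 (final devoicing): /g/ is a voiced obstruent in word-final position, so it devoices to [k]. /aofhehheg/ → aofhehhek.

aofhehhek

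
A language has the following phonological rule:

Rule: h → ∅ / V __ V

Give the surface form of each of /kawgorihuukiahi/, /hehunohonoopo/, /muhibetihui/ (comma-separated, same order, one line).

/kawgorihuukiahi/: /h/ occurs between vowels /i/ and /u/, so it deletes. /h/ occurs between vowels /a/ and /i/, so it deletes. → [kawgoriuukiai].
/hehunohonoopo/: /h/ occurs between vowels /e/ and /u/, so it deletes. /h/ occurs between vowels /o/ and /o/, so it deletes. → [heunoonoopo].
/muhibetihui/: /h/ occurs between vowels /u/ and /i/, so it deletes. /h/ occurs between vowels /i/ and /u/, so it deletes. → [muibetiui].

kawgoriuukiai, heunoonoopo, muibetiui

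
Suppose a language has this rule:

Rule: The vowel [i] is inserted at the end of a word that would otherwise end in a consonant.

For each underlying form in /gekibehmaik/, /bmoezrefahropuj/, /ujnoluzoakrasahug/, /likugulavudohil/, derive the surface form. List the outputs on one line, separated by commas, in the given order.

/gekibehmaik/: the form ends in the consonant /k/, so [i] is inserted word-finally. → [gekibehmaiki].
/bmoezrefahropuj/: the form ends in the consonant /j/, so [i] is inserted word-finally. → [bmoezrefahropuji].
/ujnoluzoakrasahug/: the form ends in the consonant /g/, so [i] is inserted word-finally. → [ujnoluzoakrasahugi].
/likugulavudohil/: the form ends in the consonant /l/, so [i] is inserted word-finally. → [likugulavudohili].

gekibehmaiki, bmoezrefahropuji, ujnoluzoakrasahugi, likugulavudohili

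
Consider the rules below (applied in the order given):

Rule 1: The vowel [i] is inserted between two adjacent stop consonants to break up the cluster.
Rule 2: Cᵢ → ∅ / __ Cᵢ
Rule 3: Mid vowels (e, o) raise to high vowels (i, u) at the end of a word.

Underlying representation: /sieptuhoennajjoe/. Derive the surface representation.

siepituhoenajoi

Rule 1 (stop-cluster i-epenthesis): /p/ and /t/ form a stop–stop cluster, so [i] is inserted between them. /sieptuhoennajjoe/ → siepituhoennajjoe.
Rule 2 (degemination): /nn/ is a geminate; the first /n/ deletes. /jj/ is a geminate; the first /j/ deletes. /siepituhoennajjoe/ → siepituhoenajoe.
Rule 3 (final vowel raising): /e/ is a mid vowel in word-final position, so it raises to [i]. /siepituhoenajoe/ → siepituhoenajoi.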